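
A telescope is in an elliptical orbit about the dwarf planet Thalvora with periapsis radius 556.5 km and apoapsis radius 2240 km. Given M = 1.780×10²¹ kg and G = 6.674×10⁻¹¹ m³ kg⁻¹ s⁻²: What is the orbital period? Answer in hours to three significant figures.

μ = GM = 6.674×10⁻¹¹ × 1.780×10²¹ = 1.188×10¹¹ m³/s².
Semi-major axis a = (r_p + r_a)/2 = (556.50 + 2240.0)/2 = 1398.2 km = 1.398×10⁶ m.
By Kepler's third law T = 2π√(a³/μ) = 2π × 4.797×10³ = 3.014×10⁴ s.
= 8.372 hours.

T ≈ 8.37 hours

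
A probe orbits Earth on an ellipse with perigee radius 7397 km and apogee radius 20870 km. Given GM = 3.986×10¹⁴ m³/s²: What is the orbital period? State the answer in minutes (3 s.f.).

T ≈ 279 minutes

Semi-major axis a = (r_p + r_a)/2 = (7397.0 + 20870)/2 = 14134 km = 1.413×10⁷ m.
By Kepler's third law T = 2π√(a³/μ) = 2π × 2.661×10³ = 1.672×10⁴ s.
= 278.7 minutes.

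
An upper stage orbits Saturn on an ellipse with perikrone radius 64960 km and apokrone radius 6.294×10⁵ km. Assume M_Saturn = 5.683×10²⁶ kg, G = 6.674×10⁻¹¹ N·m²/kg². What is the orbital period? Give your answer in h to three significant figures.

μ = GM = 6.674×10⁻¹¹ × 5.683×10²⁶ = 3.793×10¹⁶ m³/s².
Semi-major axis a = (r_p + r_a)/2 = (64960 + 6.2940×10⁵)/2 = 3.4718×10⁵ km = 3.472×10⁸ m.
By Kepler's third law T = 2π√(a³/μ) = 2π × 3.322×10⁴ = 2.087×10⁵ s.
= 57.97 h.

T ≈ 58.0 h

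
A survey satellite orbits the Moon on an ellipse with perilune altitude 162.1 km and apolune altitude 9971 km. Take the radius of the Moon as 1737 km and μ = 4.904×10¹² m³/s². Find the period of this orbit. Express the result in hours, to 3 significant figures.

r_p = 1737 + 162.1 = 1899.1 km = 1.8991×10⁶ m.
r_a = 1737 + 9971 = 11708 km = 1.1708×10⁷ m.
Semi-major axis a = (r_p + r_a)/2 = (1899.1 + 11708)/2 = 6803.6 km = 6.804×10⁶ m.
By Kepler's third law T = 2π√(a³/μ) = 2π × 8.014×10³ = 5.035×10⁴ s.
= 13.99 hours.

T ≈ 14.0 hours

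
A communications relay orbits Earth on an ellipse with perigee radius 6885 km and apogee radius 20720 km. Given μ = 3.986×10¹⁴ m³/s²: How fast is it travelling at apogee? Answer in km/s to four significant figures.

v ≈ 3.098 km/s

Semi-major axis a = (r_p + r_a)/2 = 13802 km = 1.380×10⁷ m.
Vis-viva: v² = μ(2/r − 1/a) = 3.986×10¹⁴ × (9.653×10⁻⁸ − 7.245×10⁻⁸) = 9.596×10⁶ m²/s².
v = 3098 m/s = 3.098 km/s.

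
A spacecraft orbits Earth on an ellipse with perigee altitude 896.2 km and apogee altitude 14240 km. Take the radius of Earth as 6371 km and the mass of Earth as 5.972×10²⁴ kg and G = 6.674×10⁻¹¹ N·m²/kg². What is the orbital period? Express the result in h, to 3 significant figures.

T ≈ 4.55 h

μ = GM = 6.674×10⁻¹¹ × 5.972×10²⁴ = 3.986×10¹⁴ m³/s².
r_p = 6371 + 896.2 = 7267.2 km = 7.2672×10⁶ m.
r_a = 6371 + 14240 = 20611 km = 2.0611×10⁷ m.
Semi-major axis a = (r_p + r_a)/2 = (7267.2 + 20611)/2 = 13939 km = 1.394×10⁷ m.
By Kepler's third law T = 2π√(a³/μ) = 2π × 2.607×10³ = 1.638×10⁴ s.
= 4.550 h.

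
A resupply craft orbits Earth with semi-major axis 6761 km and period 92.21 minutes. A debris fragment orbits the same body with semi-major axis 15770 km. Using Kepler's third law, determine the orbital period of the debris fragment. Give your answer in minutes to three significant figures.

Kepler's third law: T² ∝ a³, so T₂ = T₁ (a₂/a₁)^(3/2).
a₂/a₁ = 2.332, (a₂/a₁)^(3/2) = 3.562.
T₂ = 92.21 × 3.562 = 328.5 minutes.

T₂ ≈ 328 minutes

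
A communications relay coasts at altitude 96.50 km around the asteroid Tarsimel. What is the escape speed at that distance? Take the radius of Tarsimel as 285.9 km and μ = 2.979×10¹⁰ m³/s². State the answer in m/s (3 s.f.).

v_esc ≈ 395 m/s

r = 285.9 + 96.50 = 382.40 km = 3.8240×10⁵ m.
Escape speed v_esc = √(2μ/r) = √(2 × 2.979×10¹⁰ / 3.824×10⁵) = √(1.558×10⁵) = 394.7 m/s.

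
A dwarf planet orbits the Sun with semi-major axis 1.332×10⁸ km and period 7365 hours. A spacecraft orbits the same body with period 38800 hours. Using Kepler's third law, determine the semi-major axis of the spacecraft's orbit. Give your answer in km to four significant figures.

Kepler's third law: a³ ∝ T², so a₂ = a₁ (T₂/T₁)^(2/3).
T₂/T₁ = 5.268, (T₂/T₁)^(2/3) = 3.028.
a₂ = 1.332×10⁸ × 3.028 = 4.033×10⁸ km.

a₂ ≈ 4.033×10⁸ km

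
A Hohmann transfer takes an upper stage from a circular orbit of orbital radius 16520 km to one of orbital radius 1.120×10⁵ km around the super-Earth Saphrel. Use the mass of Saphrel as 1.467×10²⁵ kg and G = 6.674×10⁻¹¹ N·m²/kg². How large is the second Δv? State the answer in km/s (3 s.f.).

Δv ≈ 1.46 km/s

μ = GM = 6.674×10⁻¹¹ × 1.467×10²⁵ = 9.791×10¹⁴ m³/s².
r₁ = 16520 km = 1.652×10⁷ m.
r₂ = 1.120×10⁵ km = 1.120×10⁸ m.
Transfer ellipse a_t = (r₁ + r₂)/2 = 6.426×10⁷ m.
At r₁: circular v_c1 = √(μ/r₁) = 7698 m/s; transfer-periapsis v_p = √[μ(2/r₁ − 1/a_t)] = 10160 m/s.
At r₂: circular v_c2 = √(μ/r₂) = 2957 m/s; transfer-apoapsis v_a = √[μ(2/r₂ − 1/a_t)] = 1499 m/s.
Δv₂ = v_c2 − v_a = 1458 m/s.
= 1.458 km/s.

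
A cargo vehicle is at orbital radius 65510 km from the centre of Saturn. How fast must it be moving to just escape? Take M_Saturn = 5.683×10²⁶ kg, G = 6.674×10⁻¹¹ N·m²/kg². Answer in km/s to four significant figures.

μ = GM = 6.674×10⁻¹¹ × 5.683×10²⁶ = 3.793×10¹⁶ m³/s².
r = 65510 km = 6.551×10⁷ m.
Escape speed v_esc = √(2μ/r) = √(2 × 3.793×10¹⁶ / 6.551×10⁷) = √(1.158×10⁹) = 34030 m/s.
= 34.03 km/s.

v_esc ≈ 34.03 km/s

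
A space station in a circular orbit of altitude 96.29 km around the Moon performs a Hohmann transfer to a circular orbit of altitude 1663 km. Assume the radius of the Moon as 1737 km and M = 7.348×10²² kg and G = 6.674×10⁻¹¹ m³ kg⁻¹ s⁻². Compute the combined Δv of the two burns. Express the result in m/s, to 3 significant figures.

μ = GM = 6.674×10⁻¹¹ × 7.348×10²² = 4.904×10¹² m³/s².
r₁ = 1737 + 96.29 = 1833.3 km = 1.8333×10⁶ m.
r₂ = 1737 + 1663 = 3400.0 km = 3.4000×10⁶ m.
Transfer ellipse a_t = (r₁ + r₂)/2 = 2.617×10⁶ m.
At r₁: circular v_c1 = √(μ/r₁) = 1636 m/s; transfer-perilune v_p = √[μ(2/r₁ − 1/a_t)] = 1864 m/s.
Δv₁ = v_p − v_c1 = 228.8 m/s.
At r₂: circular v_c2 = √(μ/r₂) = 1201 m/s; transfer-apolune v_a = √[μ(2/r₂ − 1/a_t)] = 1005 m/s.
Δv₂ = v_c2 − v_a = 195.7 m/s.
Total Δv = Δv₁ + Δv₂ = 424.5 m/s.

Δv_total ≈ 425 m/s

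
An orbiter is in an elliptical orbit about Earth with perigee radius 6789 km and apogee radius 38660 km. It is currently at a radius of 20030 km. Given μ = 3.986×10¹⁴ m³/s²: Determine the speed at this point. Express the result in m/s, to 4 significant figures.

v ≈ 4718 m/s

Semi-major axis a = (r_p + r_a)/2 = 22724 km = 2.272×10⁷ m.
Vis-viva: v² = μ(2/r − 1/a) = 3.986×10¹⁴ × (9.985×10⁻⁸ − 4.401×10⁻⁸) = 2.226×10⁷ m²/s².
v = 4718 m/s.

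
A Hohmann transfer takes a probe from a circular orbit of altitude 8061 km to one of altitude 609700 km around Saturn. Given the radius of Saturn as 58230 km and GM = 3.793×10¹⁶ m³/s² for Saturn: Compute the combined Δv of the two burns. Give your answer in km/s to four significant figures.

r₁ = 58230 + 8061 = 66291 km = 6.6291×10⁷ m.
r₂ = 58230 + 609700 = 667930 km = 6.6793×10⁸ m.
Transfer ellipse a_t = (r₁ + r₂)/2 = 3.671×10⁸ m.
At r₁: circular v_c1 = √(μ/r₁) = 23920 m/s; transfer-perikrone v_p = √[μ(2/r₁ − 1/a_t)] = 32260 m/s.
Δv₁ = v_p − v_c1 = 8345 m/s.
At r₂: circular v_c2 = √(μ/r₂) = 7536 m/s; transfer-apokrone v_a = √[μ(2/r₂ − 1/a_t)] = 3202 m/s.
Δv₂ = v_c2 − v_a = 4333 m/s.
Total Δv = Δv₁ + Δv₂ = 12680 m/s = 12.68 km/s.

Δv_total ≈ 12.68 km/s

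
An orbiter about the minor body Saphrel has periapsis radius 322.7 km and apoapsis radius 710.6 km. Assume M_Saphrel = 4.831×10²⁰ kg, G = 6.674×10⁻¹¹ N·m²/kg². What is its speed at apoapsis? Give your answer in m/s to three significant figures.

v ≈ 168 m/s

μ = GM = 6.674×10⁻¹¹ × 4.831×10²⁰ = 3.224×10¹⁰ m³/s².
Semi-major axis a = (r_p + r_a)/2 = 516.65 km = 5.166×10⁵ m.
Vis-viva: v² = μ(2/r − 1/a) = 3.224×10¹⁰ × (2.815×10⁻⁶ − 1.936×10⁻⁶) = 2.834×10⁴ m²/s².
v = 168.3 m/s.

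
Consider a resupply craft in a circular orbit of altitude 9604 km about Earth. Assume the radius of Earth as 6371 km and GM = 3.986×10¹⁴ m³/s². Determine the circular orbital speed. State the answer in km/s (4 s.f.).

v ≈ 4.995 km/s

r = 6371 + 9604 = 15975 km = 1.5975×10⁷ m.
For a circular orbit v = √(μ/r) = √(3.986×10¹⁴ / 1.598×10⁷) = √(2.495×10⁷) = 4995 m/s.
That is 4.995 km/s.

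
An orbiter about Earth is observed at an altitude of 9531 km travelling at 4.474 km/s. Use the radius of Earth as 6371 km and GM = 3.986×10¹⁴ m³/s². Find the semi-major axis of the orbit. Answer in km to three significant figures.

a ≈ 13200 km

r = 6371 + 9531 = 15902 km = 1.590×10⁷ m.
Specific orbital energy ε = v²/2 − μ/r = (4474)²/2 − 3.986×10¹⁴/1.590×10⁷ = -1.506×10⁷ J/kg.
Since ε = −μ/(2a), a = −μ/(2ε) = 1.324×10⁷ m = 13236 km.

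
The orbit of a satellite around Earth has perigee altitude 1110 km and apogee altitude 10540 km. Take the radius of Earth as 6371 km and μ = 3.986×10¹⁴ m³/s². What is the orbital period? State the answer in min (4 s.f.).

T ≈ 223.4 min

r_p = 6371 + 1110 = 7481.0 km = 7.4810×10⁶ m.
r_a = 6371 + 10540 = 16911 km = 1.6911×10⁷ m.
Semi-major axis a = (r_p + r_a)/2 = (7481.0 + 16911)/2 = 12196 km = 1.220×10⁷ m.
By Kepler's third law T = 2π√(a³/μ) = 2π × 2.133×10³ = 1.340×10⁴ s.
= 223.4 min.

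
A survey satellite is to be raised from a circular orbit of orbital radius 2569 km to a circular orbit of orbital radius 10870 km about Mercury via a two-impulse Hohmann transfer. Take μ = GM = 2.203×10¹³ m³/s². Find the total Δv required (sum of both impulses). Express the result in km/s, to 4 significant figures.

r₁ = 2569 km = 2.569×10⁶ m.
r₂ = 10870 km = 1.087×10⁷ m.
Transfer ellipse a_t = (r₁ + r₂)/2 = 6.720×10⁶ m.
At r₁: circular v_c1 = √(μ/r₁) = 2928 m/s; transfer-periherm v_p = √[μ(2/r₁ − 1/a_t)] = 3725 m/s.
Δv₁ = v_p − v_c1 = 796.2 m/s.
At r₂: circular v_c2 = √(μ/r₂) = 1424 m/s; transfer-apoherm v_a = √[μ(2/r₂ − 1/a_t)] = 880.3 m/s.
Δv₂ = v_c2 − v_a = 543.4 m/s.
Total Δv = Δv₁ + Δv₂ = 1340 m/s = 1.340 km/s.

Δv_total ≈ 1.340 km/s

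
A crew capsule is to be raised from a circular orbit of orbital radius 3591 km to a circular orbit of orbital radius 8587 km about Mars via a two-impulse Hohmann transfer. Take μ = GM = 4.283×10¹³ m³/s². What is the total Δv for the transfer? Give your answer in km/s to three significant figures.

r₁ = 3591 km = 3.591×10⁶ m.
r₂ = 8587 km = 8.587×10⁶ m.
Transfer ellipse a_t = (r₁ + r₂)/2 = 6.089×10⁶ m.
At r₁: circular v_c1 = √(μ/r₁) = 3454 m/s; transfer-periapsis v_p = √[μ(2/r₁ − 1/a_t)] = 4101 m/s.
Δv₁ = v_p − v_c1 = 647.7 m/s.
At r₂: circular v_c2 = √(μ/r₂) = 2233 m/s; transfer-apoapsis v_a = √[μ(2/r₂ − 1/a_t)] = 1715 m/s.
Δv₂ = v_c2 − v_a = 518.2 m/s.
Total Δv = Δv₁ + Δv₂ = 1166 m/s = 1.166 km/s.

Δv_total ≈ 1.17 km/s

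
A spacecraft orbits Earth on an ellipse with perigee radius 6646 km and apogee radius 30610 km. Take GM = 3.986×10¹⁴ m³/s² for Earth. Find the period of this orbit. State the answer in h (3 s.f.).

Semi-major axis a = (r_p + r_a)/2 = (6646.0 + 30610)/2 = 18628 km = 1.863×10⁷ m.
By Kepler's third law T = 2π√(a³/μ) = 2π × 4.027×10³ = 2.530×10⁴ s.
= 7.028 h.

T ≈ 7.03 h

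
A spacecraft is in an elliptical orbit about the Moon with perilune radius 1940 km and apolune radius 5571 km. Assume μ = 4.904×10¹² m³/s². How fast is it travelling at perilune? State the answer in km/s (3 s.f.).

Semi-major axis a = (r_p + r_a)/2 = 3755.5 km = 3.756×10⁶ m.
Vis-viva: v² = μ(2/r − 1/a) = 4.904×10¹² × (1.031×10⁻⁶ − 2.663×10⁻⁷) = 3.750×10⁶ m²/s².
v = 1936 m/s = 1.936 km/s.

v ≈ 1.94 km/s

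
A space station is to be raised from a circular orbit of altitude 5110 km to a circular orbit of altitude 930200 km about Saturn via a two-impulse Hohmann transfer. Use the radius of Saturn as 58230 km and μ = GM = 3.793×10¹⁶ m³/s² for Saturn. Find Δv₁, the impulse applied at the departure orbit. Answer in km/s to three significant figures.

r₁ = 58230 + 5110 = 63340 km = 6.3340×10⁷ m.
r₂ = 58230 + 930200 = 988430 km = 9.8843×10⁸ m.
Transfer ellipse a_t = (r₁ + r₂)/2 = 5.259×10⁸ m.
At r₁: circular v_c1 = √(μ/r₁) = 24470 m/s; transfer-perikrone v_p = √[μ(2/r₁ − 1/a_t)] = 33550 m/s.
Δv₁ = v_p − v_c1 = 9078 m/s.
= 9.078 km/s.

Δv ≈ 9.08 km/s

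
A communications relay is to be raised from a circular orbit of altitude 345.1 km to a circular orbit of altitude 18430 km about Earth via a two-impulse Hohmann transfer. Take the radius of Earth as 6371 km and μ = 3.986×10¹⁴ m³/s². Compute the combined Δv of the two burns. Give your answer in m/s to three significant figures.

Δv_total ≈ 3350 m/s

r₁ = 6371 + 345.1 = 6716.1 km = 6.7161×10⁶ m.
r₂ = 6371 + 18430 = 24801 km = 2.4801×10⁷ m.
Transfer ellipse a_t = (r₁ + r₂)/2 = 1.576×10⁷ m.
At r₁: circular v_c1 = √(μ/r₁) = 7704 m/s; transfer-perigee v_p = √[μ(2/r₁ − 1/a_t)] = 9665 m/s.
Δv₁ = v_p − v_c1 = 1961 m/s.
At r₂: circular v_c2 = √(μ/r₂) = 4009 m/s; transfer-apogee v_a = √[μ(2/r₂ − 1/a_t)] = 2617 m/s.
Δv₂ = v_c2 − v_a = 1392 m/s.
Total Δv = Δv₁ + Δv₂ = 3353 m/s.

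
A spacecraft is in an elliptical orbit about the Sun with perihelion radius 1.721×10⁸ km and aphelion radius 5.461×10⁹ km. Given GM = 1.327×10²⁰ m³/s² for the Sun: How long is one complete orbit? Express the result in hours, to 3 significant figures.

Semi-major axis a = (r_p + r_a)/2 = (1.7210×10⁸ + 5.4610×10⁹)/2 = 2.8166×10⁹ km = 2.817×10¹² m.
By Kepler's third law T = 2π√(a³/μ) = 2π × 4.103×10⁸ = 2.578×10⁹ s.
= 7.162×10⁵ hours.

T ≈ 716000 hours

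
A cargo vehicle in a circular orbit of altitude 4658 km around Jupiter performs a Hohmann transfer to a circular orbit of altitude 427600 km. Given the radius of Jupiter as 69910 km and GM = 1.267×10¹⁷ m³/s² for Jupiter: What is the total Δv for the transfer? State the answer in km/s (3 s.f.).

r₁ = 69910 + 4658 = 74568 km = 7.4568×10⁷ m.
r₂ = 69910 + 427600 = 497510 km = 4.9751×10⁸ m.
Transfer ellipse a_t = (r₁ + r₂)/2 = 2.860×10⁸ m.
At r₁: circular v_c1 = √(μ/r₁) = 41220 m/s; transfer-perijove v_p = √[μ(2/r₁ − 1/a_t)] = 54360 m/s.
Δv₁ = v_p − v_c1 = 13140 m/s.
At r₂: circular v_c2 = √(μ/r₂) = 15960 m/s; transfer-apojove v_a = √[μ(2/r₂ − 1/a_t)] = 8148 m/s.
Δv₂ = v_c2 − v_a = 7810 m/s.
Total Δv = Δv₁ + Δv₂ = 20950 m/s = 20.95 km/s.

Δv_total ≈ 21.0 km/s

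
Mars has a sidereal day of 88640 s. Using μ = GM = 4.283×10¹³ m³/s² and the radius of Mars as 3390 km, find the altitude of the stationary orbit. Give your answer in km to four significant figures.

h_sync ≈ 17040 km

A synchronous orbit has period T, so by Kepler's third law a = (μT²/4π²)^(1/3).
μT²/4π² = 4.283×10¹³ × (8.864×10⁴)² / 39.48 = 8.524×10²¹ m³.
a = 2.043×10⁷ m = 20428 km.
Altitude h = a − R = 20428 − 3390 = 17038 km.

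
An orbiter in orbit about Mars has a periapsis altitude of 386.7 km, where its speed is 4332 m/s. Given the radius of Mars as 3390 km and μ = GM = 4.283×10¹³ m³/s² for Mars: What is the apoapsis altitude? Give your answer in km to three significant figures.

r_p = 3390 + 386.7 = 3776.7 km = 3.777×10⁶ m.
Specific energy ε = v²/2 − μ/r = -1.957×10⁶ J/kg, so a = −μ/(2ε) = 1.094×10⁷ m.
The apsides satisfy r_p + r_a = 2a, so the apoapsis radius is 2a − r_p = 1.810×10⁷ m = 18104 km.
Apoapsis altitude = 18104 − 3390 = 14714 km.

apoapsis altitude ≈ 14700 km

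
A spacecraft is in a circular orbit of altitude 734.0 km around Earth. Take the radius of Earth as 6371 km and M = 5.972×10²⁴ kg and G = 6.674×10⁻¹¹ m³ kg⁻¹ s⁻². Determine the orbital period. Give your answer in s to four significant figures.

μ = GM = 6.674×10⁻¹¹ × 5.972×10²⁴ = 3.986×10¹⁴ m³/s².
r = 6371 + 734.0 = 7105.0 km = 7.1050×10⁶ m.
Kepler's third law: T = 2π√(r³/μ) = 2π√((7.105×10⁶)³ / 3.986×10¹⁴).
r³/μ = 8.999×10⁵ s², so T = 2π × 9.486×10² = 5.960×10³ s.

T ≈ 5960 s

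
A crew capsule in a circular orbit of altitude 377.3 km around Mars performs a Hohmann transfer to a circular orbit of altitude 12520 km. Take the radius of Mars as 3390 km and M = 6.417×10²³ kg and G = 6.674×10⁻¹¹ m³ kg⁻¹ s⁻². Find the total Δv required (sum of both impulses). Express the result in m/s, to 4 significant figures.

μ = GM = 6.674×10⁻¹¹ × 6.417×10²³ = 4.283×10¹³ m³/s².
r₁ = 3390 + 377.3 = 3767.3 km = 3.7673×10⁶ m.
r₂ = 3390 + 12520 = 15910 km = 1.5910×10⁷ m.
Transfer ellipse a_t = (r₁ + r₂)/2 = 9.839×10⁶ m.
At r₁: circular v_c1 = √(μ/r₁) = 3372 m/s; transfer-periapsis v_p = √[μ(2/r₁ − 1/a_t)] = 4288 m/s.
Δv₁ = v_p − v_c1 = 915.9 m/s.
At r₂: circular v_c2 = √(μ/r₂) = 1641 m/s; transfer-apoapsis v_a = √[μ(2/r₂ − 1/a_t)] = 1015 m/s.
Δv₂ = v_c2 − v_a = 625.4 m/s.
Total Δv = Δv₁ + Δv₂ = 1541 m/s.

Δv_total ≈ 1541 m/s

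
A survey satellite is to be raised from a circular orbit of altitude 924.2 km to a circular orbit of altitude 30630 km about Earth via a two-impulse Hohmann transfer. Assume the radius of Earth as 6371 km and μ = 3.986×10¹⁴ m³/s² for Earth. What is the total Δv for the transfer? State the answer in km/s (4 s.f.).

r₁ = 6371 + 924.2 = 7295.2 km = 7.2952×10⁶ m.
r₂ = 6371 + 30630 = 37001 km = 3.7001×10⁷ m.
Transfer ellipse a_t = (r₁ + r₂)/2 = 2.215×10⁷ m.
At r₁: circular v_c1 = √(μ/r₁) = 7392 m/s; transfer-perigee v_p = √[μ(2/r₁ − 1/a_t)] = 9554 m/s.
Δv₁ = v_p − v_c1 = 2162 m/s.
At r₂: circular v_c2 = √(μ/r₂) = 3282 m/s; transfer-apogee v_a = √[μ(2/r₂ − 1/a_t)] = 1884 m/s.
Δv₂ = v_c2 − v_a = 1398 m/s.
Total Δv = Δv₁ + Δv₂ = 3561 m/s = 3.561 km/s.

Δv_total ≈ 3.561 km/s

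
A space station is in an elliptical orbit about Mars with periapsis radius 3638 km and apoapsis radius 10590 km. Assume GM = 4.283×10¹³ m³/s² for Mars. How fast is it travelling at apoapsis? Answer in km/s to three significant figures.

v ≈ 1.44 km/s

Semi-major axis a = (r_p + r_a)/2 = 7114.0 km = 7.114×10⁶ m.
Vis-viva: v² = μ(2/r − 1/a) = 4.283×10¹³ × (1.889×10⁻⁷ − 1.406×10⁻⁷) = 2.068×10⁶ m²/s².
v = 1438 m/s = 1.438 km/s.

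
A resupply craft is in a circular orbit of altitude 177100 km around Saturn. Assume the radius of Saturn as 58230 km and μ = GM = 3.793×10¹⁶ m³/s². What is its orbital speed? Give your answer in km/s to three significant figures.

r = 58230 + 177100 = 235330 km = 2.3533×10⁸ m.
For a circular orbit v = √(μ/r) = √(3.793×10¹⁶ / 2.353×10⁸) = √(1.612×10⁸) = 12700 m/s.
That is 12.70 km/s.

v ≈ 12.7 km/s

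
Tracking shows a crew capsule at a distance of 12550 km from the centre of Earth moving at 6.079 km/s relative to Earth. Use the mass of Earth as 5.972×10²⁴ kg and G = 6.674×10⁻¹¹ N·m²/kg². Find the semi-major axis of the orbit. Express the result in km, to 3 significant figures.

μ = GM = 6.674×10⁻¹¹ × 5.972×10²⁴ = 3.986×10¹⁴ m³/s².
r = 1.255×10⁷ m.
Vis-viva rearranged: 1/a = 2/r − v²/μ = 1.594×10⁻⁷ − 9.272×10⁻⁸ = 6.665×10⁻⁸ m⁻¹.
a = 1.500×10⁷ m = 15005 km.

a ≈ 15000 km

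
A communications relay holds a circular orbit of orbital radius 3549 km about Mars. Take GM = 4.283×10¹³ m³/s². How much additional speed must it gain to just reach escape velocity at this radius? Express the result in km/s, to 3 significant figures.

Δv ≈ 1.44 km/s

r = 3549 km = 3.549×10⁶ m.
Circular speed v_c = √(μ/r) = 3474 m/s.
Escape speed v_esc = √(2μ/r) = √2 × v_c = 4913 m/s.
Δv = v_esc − v_c = 1439 m/s = 1.439 km/s.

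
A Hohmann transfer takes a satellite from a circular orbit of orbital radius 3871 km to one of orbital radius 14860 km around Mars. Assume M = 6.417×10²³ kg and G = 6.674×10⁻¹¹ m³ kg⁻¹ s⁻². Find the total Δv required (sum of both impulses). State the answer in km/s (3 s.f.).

μ = GM = 6.674×10⁻¹¹ × 6.417×10²³ = 4.283×10¹³ m³/s².
r₁ = 3871 km = 3.871×10⁶ m.
r₂ = 14860 km = 1.486×10⁷ m.
Transfer ellipse a_t = (r₁ + r₂)/2 = 9.366×10⁶ m.
At r₁: circular v_c1 = √(μ/r₁) = 3326 m/s; transfer-periapsis v_p = √[μ(2/r₁ − 1/a_t)] = 4190 m/s.
Δv₁ = v_p − v_c1 = 863.6 m/s.
At r₂: circular v_c2 = √(μ/r₂) = 1698 m/s; transfer-apoapsis v_a = √[μ(2/r₂ − 1/a_t)] = 1091 m/s.
Δv₂ = v_c2 − v_a = 606.2 m/s.
Total Δv = Δv₁ + Δv₂ = 1470 m/s = 1.470 km/s.

Δv_total ≈ 1.47 km/s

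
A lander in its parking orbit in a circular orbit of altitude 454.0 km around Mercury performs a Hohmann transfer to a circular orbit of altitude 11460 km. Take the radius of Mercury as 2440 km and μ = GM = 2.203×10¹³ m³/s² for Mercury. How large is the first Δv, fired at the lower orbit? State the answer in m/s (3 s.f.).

Δv ≈ 791 m/s

r₁ = 2440 + 454.0 = 2894.0 km = 2.8940×10⁶ m.
r₂ = 2440 + 11460 = 13900 km = 1.3900×10⁷ m.
Transfer ellipse a_t = (r₁ + r₂)/2 = 8.397×10⁶ m.
At r₁: circular v_c1 = √(μ/r₁) = 2759 m/s; transfer-periherm v_p = √[μ(2/r₁ − 1/a_t)] = 3550 m/s.
Δv₁ = v_p − v_c1 = 790.8 m/s.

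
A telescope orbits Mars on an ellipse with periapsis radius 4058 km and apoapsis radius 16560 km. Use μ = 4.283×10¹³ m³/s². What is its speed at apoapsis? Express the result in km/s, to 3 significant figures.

Semi-major axis a = (r_p + r_a)/2 = 10309 km = 1.031×10⁷ m.
Vis-viva: v² = μ(2/r − 1/a) = 4.283×10¹³ × (1.208×10⁻⁷ − 9.700×10⁻⁸) = 1.018×10⁶ m²/s².
v = 1009 m/s = 1.009 km/s.

v ≈ 1.01 km/s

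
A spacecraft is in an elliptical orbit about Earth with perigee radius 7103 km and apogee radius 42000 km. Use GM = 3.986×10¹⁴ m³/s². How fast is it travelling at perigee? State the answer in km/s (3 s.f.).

Semi-major axis a = (r_p + r_a)/2 = 24552 km = 2.455×10⁷ m.
Vis-viva: v² = μ(2/r − 1/a) = 3.986×10¹⁴ × (2.816×10⁻⁷ − 4.073×10⁻⁸) = 9.600×10⁷ m²/s².
v = 9798 m/s = 9.798 km/s.

v ≈ 9.80 km/s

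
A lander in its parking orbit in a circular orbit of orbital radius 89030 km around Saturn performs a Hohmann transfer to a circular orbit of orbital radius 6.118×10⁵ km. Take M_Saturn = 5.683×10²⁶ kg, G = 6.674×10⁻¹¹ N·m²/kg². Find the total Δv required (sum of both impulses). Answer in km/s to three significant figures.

Δv_total ≈ 10.5 km/s

μ = GM = 6.674×10⁻¹¹ × 5.683×10²⁶ = 3.793×10¹⁶ m³/s².
r₁ = 89030 km = 8.903×10⁷ m.
r₂ = 6.118×10⁵ km = 6.118×10⁸ m.
Transfer ellipse a_t = (r₁ + r₂)/2 = 3.504×10⁸ m.
At r₁: circular v_c1 = √(μ/r₁) = 20640 m/s; transfer-perikrone v_p = √[μ(2/r₁ − 1/a_t)] = 27270 m/s.
Δv₁ = v_p − v_c1 = 6632 m/s.
At r₂: circular v_c2 = √(μ/r₂) = 7874 m/s; transfer-apokrone v_a = √[μ(2/r₂ − 1/a_t)] = 3969 m/s.
Δv₂ = v_c2 − v_a = 3905 m/s.
Total Δv = Δv₁ + Δv₂ = 10540 m/s = 10.54 km/s.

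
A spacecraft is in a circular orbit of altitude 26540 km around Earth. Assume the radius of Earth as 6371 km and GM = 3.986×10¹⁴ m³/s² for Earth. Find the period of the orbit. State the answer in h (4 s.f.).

T ≈ 16.51 h

r = 6371 + 26540 = 32911 km = 3.2911×10⁷ m.
Kepler's third law: T = 2π√(r³/μ) = 2π√((3.291×10⁷)³ / 3.986×10¹⁴).
r³/μ = 8.943×10⁷ s², so T = 2π × 9.457×10³ = 5.942×10⁴ s.
Converting: 5.942×10⁴ s ÷ 3600 = 16.51 h.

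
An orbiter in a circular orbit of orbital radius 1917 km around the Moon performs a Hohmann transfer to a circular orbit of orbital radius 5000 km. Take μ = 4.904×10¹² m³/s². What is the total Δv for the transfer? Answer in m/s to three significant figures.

Δv_total ≈ 577 m/s

r₁ = 1917 km = 1.917×10⁶ m.
r₂ = 5000 km = 5.000×10⁶ m.
Transfer ellipse a_t = (r₁ + r₂)/2 = 3.458×10⁶ m.
At r₁: circular v_c1 = √(μ/r₁) = 1599 m/s; transfer-perilune v_p = √[μ(2/r₁ − 1/a_t)] = 1923 m/s.
Δv₁ = v_p − v_c1 = 323.7 m/s.
At r₂: circular v_c2 = √(μ/r₂) = 990.4 m/s; transfer-apolune v_a = √[μ(2/r₂ − 1/a_t)] = 737.3 m/s.
Δv₂ = v_c2 − v_a = 253.0 m/s.
Total Δv = Δv₁ + Δv₂ = 576.7 m/s.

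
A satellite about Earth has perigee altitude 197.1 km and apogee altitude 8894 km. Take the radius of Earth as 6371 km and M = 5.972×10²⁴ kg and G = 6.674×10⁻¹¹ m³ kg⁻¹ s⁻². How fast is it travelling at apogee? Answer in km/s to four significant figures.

μ = GM = 6.674×10⁻¹¹ × 5.972×10²⁴ = 3.986×10¹⁴ m³/s².
r_p = 6371 + 197.1 = 6568.1 km = 6.5681×10⁶ m.
r_a = 6371 + 8894 = 15265 km = 1.5265×10⁷ m.
Semi-major axis a = (r_p + r_a)/2 = 10917 km = 1.092×10⁷ m.
Vis-viva: v² = μ(2/r − 1/a) = 3.986×10¹⁴ × (1.310×10⁻⁷ − 9.160×10⁻⁸) = 1.571×10⁷ m²/s².
v = 3964 m/s = 3.964 km/s.

v ≈ 3.964 km/s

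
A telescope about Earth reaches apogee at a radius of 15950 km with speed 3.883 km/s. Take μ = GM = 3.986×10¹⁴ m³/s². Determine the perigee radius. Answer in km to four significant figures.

r_a = 1.595×10⁷ m.
Specific energy ε = v²/2 − μ/r = -1.745×10⁷ J/kg, so a = −μ/(2ε) = 1.142×10⁷ m.
The apsides satisfy r_p + r_a = 2a, so the perigee radius is 2a − r_a = 6.890×10⁶ m = 6890.1 km.

perigee radius ≈ 6890 km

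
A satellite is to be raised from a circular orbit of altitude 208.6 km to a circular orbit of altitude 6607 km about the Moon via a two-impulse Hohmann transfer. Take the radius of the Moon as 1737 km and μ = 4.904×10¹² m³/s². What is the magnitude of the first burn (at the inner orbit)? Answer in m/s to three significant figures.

Δv ≈ 434 m/s

r₁ = 1737 + 208.6 = 1945.6 km = 1.9456×10⁶ m.
r₂ = 1737 + 6607 = 8344.0 km = 8.3440×10⁶ m.
Transfer ellipse a_t = (r₁ + r₂)/2 = 5.145×10⁶ m.
At r₁: circular v_c1 = √(μ/r₁) = 1588 m/s; transfer-perilune v_p = √[μ(2/r₁ − 1/a_t)] = 2022 m/s.
Δv₁ = v_p − v_c1 = 434.2 m/s.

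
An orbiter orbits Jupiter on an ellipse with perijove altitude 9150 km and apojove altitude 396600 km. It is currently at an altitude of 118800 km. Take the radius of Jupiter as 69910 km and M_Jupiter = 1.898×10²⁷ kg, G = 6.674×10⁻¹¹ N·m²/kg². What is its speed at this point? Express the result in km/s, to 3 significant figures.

μ = GM = 6.674×10⁻¹¹ × 1.898×10²⁷ = 1.267×10¹⁷ m³/s².
r_p = 69910 + 9150 = 79060 km = 7.9060×10⁷ m.
r_a = 69910 + 396600 = 466510 km = 4.6651×10⁸ m.
r = 69910 + 118800 = 1.8871×10⁵ km = 1.887×10⁸ m.
Semi-major axis a = (r_p + r_a)/2 = 2.7278×10⁵ km = 2.728×10⁸ m.
Vis-viva: v² = μ(2/r − 1/a) = 1.267×10¹⁷ × (1.060×10⁻⁸ − 3.666×10⁻⁹) = 8.781×10⁸ m²/s².
v = 29630 m/s = 29.63 km/s.

v ≈ 29.6 km/s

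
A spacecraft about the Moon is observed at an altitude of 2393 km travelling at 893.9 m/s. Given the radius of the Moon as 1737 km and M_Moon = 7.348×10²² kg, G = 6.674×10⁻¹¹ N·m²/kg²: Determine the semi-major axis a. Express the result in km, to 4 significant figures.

μ = GM = 6.674×10⁻¹¹ × 7.348×10²² = 4.904×10¹² m³/s².
r = 1737 + 2393 = 4130.0 km = 4.130×10⁶ m.
Specific orbital energy ε = v²/2 − μ/r = (893.9)²/2 − 4.904×10¹²/4.130×10⁶ = -7.879×10⁵ J/kg.
Since ε = −μ/(2a), a = −μ/(2ε) = 3.112×10⁶ m = 3112.1 km.

a ≈ 3112 km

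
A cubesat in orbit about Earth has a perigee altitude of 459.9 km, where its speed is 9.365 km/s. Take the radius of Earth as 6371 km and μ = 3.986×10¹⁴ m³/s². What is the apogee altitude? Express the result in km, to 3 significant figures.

r_p = 6371 + 459.9 = 6830.9 km = 6.831×10⁶ m.
Specific energy ε = v²/2 − μ/r = -1.450×10⁷ J/kg, so a = −μ/(2ε) = 1.374×10⁷ m.
The apsides satisfy r_p + r_a = 2a, so the apogee radius is 2a − r_p = 2.066×10⁷ m = 20657 km.
Apogee altitude = 20657 − 6371 = 14286 km.

apogee altitude ≈ 14300 km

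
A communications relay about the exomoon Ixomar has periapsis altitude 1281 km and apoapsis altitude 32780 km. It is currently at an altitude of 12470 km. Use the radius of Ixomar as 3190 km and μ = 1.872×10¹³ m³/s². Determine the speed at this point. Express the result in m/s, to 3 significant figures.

v ≈ 1210 m/s

r_p = 3190 + 1281 = 4471.0 km = 4.4710×10⁶ m.
r_a = 3190 + 32780 = 35970 km = 3.5970×10⁷ m.
r = 3190 + 12470 = 15660 km = 1.566×10⁷ m.
Semi-major axis a = (r_p + r_a)/2 = 20220 km = 2.022×10⁷ m.
Vis-viva: v² = μ(2/r − 1/a) = 1.872×10¹³ × (1.277×10⁻⁷ − 4.945×10⁻⁸) = 1.465×10⁶ m²/s².
v = 1210 m/s.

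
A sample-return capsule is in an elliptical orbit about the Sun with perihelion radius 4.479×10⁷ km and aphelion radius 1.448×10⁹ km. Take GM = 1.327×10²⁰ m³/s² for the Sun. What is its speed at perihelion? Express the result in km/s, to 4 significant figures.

Semi-major axis a = (r_p + r_a)/2 = 7.4640×10⁸ km = 7.464×10¹¹ m.
Vis-viva: v² = μ(2/r − 1/a) = 1.327×10²⁰ × (4.465×10⁻¹¹ − 1.340×10⁻¹²) = 5.748×10⁹ m²/s².
v = 75810 m/s = 75.81 km/s.

v ≈ 75.81 km/s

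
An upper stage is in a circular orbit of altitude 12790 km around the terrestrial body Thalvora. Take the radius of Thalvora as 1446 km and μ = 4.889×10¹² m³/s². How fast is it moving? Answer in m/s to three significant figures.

v ≈ 586 m/s

r = 1446 + 12790 = 14236 km = 1.4236×10⁷ m.
For a circular orbit v = √(μ/r) = √(4.889×10¹² / 1.424×10⁷) = √(3.434×10⁵) = 586.0 m/s.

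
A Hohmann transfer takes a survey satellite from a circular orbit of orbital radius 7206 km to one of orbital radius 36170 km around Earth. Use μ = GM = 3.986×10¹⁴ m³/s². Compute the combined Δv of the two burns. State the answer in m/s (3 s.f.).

Δv_total ≈ 3570 m/s

r₁ = 7206 km = 7.206×10⁶ m.
r₂ = 36170 km = 3.617×10⁷ m.
Transfer ellipse a_t = (r₁ + r₂)/2 = 2.169×10⁷ m.
At r₁: circular v_c1 = √(μ/r₁) = 7437 m/s; transfer-perigee v_p = √[μ(2/r₁ − 1/a_t)] = 9605 m/s.
Δv₁ = v_p − v_c1 = 2167 m/s.
At r₂: circular v_c2 = √(μ/r₂) = 3320 m/s; transfer-apogee v_a = √[μ(2/r₂ − 1/a_t)] = 1914 m/s.
Δv₂ = v_c2 − v_a = 1406 m/s.
Total Δv = Δv₁ + Δv₂ = 3573 m/s.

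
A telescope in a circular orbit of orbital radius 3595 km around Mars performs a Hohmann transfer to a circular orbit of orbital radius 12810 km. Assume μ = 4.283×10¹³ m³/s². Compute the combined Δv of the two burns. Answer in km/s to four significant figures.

r₁ = 3595 km = 3.595×10⁶ m.
r₂ = 12810 km = 1.281×10⁷ m.
Transfer ellipse a_t = (r₁ + r₂)/2 = 8.202×10⁶ m.
At r₁: circular v_c1 = √(μ/r₁) = 3452 m/s; transfer-periapsis v_p = √[μ(2/r₁ − 1/a_t)] = 4313 m/s.
Δv₁ = v_p − v_c1 = 861.8 m/s.
At r₂: circular v_c2 = √(μ/r₂) = 1829 m/s; transfer-apoapsis v_a = √[μ(2/r₂ − 1/a_t)] = 1211 m/s.
Δv₂ = v_c2 − v_a = 618.0 m/s.
Total Δv = Δv₁ + Δv₂ = 1480 m/s = 1.480 km/s.

Δv_total ≈ 1.480 km/s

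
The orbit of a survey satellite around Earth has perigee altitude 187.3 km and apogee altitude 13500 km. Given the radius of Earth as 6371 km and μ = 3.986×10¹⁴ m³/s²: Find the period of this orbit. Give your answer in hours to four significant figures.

T ≈ 4.199 hours

r_p = 6371 + 187.3 = 6558.3 km = 6.5583×10⁶ m.
r_a = 6371 + 13500 = 19871 km = 1.9871×10⁷ m.
Semi-major axis a = (r_p + r_a)/2 = (6558.3 + 19871)/2 = 13215 km = 1.321×10⁷ m.
By Kepler's third law T = 2π√(a³/μ) = 2π × 2.406×10³ = 1.512×10⁴ s.
= 4.199 hours.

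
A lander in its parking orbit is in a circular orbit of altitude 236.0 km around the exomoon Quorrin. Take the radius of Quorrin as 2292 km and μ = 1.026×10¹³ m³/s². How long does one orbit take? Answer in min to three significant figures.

r = 2292 + 236.0 = 2528.0 km = 2.5280×10⁶ m.
Kepler's third law: T = 2π√(r³/μ) = 2π√((2.528×10⁶)³ / 1.026×10¹³).
r³/μ = 1.575×10⁶ s², so T = 2π × 1.255×10³ = 7.884×10³ s.
Converting: 7.884×10³ s ÷ 60.00 = 131.4 min.

T ≈ 131 min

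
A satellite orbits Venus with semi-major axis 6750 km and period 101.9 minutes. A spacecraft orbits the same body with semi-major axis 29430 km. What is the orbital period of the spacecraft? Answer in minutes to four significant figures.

Kepler's third law: T² ∝ a³, so T₂ = T₁ (a₂/a₁)^(3/2).
a₂/a₁ = 4.360, (a₂/a₁)^(3/2) = 9.104.
T₂ = 101.9 × 9.104 = 927.7 minutes.

T₂ ≈ 927.7 minutes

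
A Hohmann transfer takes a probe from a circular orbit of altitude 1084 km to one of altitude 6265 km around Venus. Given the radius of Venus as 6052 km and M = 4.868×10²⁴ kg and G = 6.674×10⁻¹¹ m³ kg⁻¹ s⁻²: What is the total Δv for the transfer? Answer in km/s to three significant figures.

Δv_total ≈ 1.58 km/s

μ = GM = 6.674×10⁻¹¹ × 4.868×10²⁴ = 3.249×10¹⁴ m³/s².
r₁ = 6052 + 1084 = 7136.0 km = 7.1360×10⁶ m.
r₂ = 6052 + 6265 = 12317 km = 1.2317×10⁷ m.
Transfer ellipse a_t = (r₁ + r₂)/2 = 9.726×10⁶ m.
At r₁: circular v_c1 = √(μ/r₁) = 6747 m/s; transfer-periapsis v_p = √[μ(2/r₁ − 1/a_t)] = 7593 m/s.
Δv₁ = v_p − v_c1 = 845.6 m/s.
At r₂: circular v_c2 = √(μ/r₂) = 5136 m/s; transfer-apoapsis v_a = √[μ(2/r₂ − 1/a_t)] = 4399 m/s.
Δv₂ = v_c2 − v_a = 736.8 m/s.
Total Δv = Δv₁ + Δv₂ = 1582 m/s = 1.582 km/s.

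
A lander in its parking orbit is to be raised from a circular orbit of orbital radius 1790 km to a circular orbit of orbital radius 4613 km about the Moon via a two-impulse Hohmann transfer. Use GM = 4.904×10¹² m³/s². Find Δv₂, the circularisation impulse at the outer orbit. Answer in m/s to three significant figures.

Δv ≈ 260 m/s

r₁ = 1790 km = 1.790×10⁶ m.
r₂ = 4613 km = 4.613×10⁶ m.
Transfer ellipse a_t = (r₁ + r₂)/2 = 3.202×10⁶ m.
At r₁: circular v_c1 = √(μ/r₁) = 1655 m/s; transfer-perilune v_p = √[μ(2/r₁ − 1/a_t)] = 1987 m/s.
At r₂: circular v_c2 = √(μ/r₂) = 1031 m/s; transfer-apolune v_a = √[μ(2/r₂ − 1/a_t)] = 771.0 m/s.
Δv₂ = v_c2 − v_a = 260.1 m/s.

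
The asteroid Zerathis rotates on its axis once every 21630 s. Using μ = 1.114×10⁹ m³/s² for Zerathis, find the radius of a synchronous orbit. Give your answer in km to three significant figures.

r_sync ≈ 236 km

A synchronous orbit has period T, so by Kepler's third law a = (μT²/4π²)^(1/3).
μT²/4π² = 1.114×10⁹ × (2.163×10⁴)² / 39.48 = 1.320×10¹⁶ m³.
a = 2.363×10⁵ m = 236.34 km.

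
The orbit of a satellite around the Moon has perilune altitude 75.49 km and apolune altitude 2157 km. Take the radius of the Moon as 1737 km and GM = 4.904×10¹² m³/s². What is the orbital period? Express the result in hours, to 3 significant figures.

T ≈ 3.80 hours

r_p = 1737 + 75.49 = 1812.5 km = 1.8125×10⁶ m.
r_a = 1737 + 2157 = 3894.0 km = 3.8940×10⁶ m.
Semi-major axis a = (r_p + r_a)/2 = (1812.5 + 3894.0)/2 = 2853.2 km = 2.853×10⁶ m.
By Kepler's third law T = 2π√(a³/μ) = 2π × 2.176×10³ = 1.367×10⁴ s.
= 3.798 hours.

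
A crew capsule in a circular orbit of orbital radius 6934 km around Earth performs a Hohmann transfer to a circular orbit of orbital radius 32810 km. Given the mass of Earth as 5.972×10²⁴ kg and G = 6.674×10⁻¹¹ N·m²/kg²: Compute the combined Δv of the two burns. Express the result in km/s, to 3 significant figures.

Δv_total ≈ 3.59 km/s

μ = GM = 6.674×10⁻¹¹ × 5.972×10²⁴ = 3.986×10¹⁴ m³/s².
r₁ = 6934 km = 6.934×10⁶ m.
r₂ = 32810 km = 3.281×10⁷ m.
Transfer ellipse a_t = (r₁ + r₂)/2 = 1.987×10⁷ m.
At r₁: circular v_c1 = √(μ/r₁) = 7582 m/s; transfer-perigee v_p = √[μ(2/r₁ − 1/a_t)] = 9742 m/s.
Δv₁ = v_p − v_c1 = 2160 m/s.
At r₂: circular v_c2 = √(μ/r₂) = 3485 m/s; transfer-apogee v_a = √[μ(2/r₂ − 1/a_t)] = 2059 m/s.
Δv₂ = v_c2 − v_a = 1427 m/s.
Total Δv = Δv₁ + Δv₂ = 3587 m/s = 3.587 km/s.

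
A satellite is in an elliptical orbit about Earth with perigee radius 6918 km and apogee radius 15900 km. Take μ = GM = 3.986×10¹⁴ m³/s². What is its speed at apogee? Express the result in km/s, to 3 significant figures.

Semi-major axis a = (r_p + r_a)/2 = 11409 km = 1.141×10⁷ m.
Vis-viva: v² = μ(2/r − 1/a) = 3.986×10¹⁴ × (1.258×10⁻⁷ − 8.765×10⁻⁸) = 1.520×10⁷ m²/s².
v = 3899 m/s = 3.899 km/s.

v ≈ 3.90 km/s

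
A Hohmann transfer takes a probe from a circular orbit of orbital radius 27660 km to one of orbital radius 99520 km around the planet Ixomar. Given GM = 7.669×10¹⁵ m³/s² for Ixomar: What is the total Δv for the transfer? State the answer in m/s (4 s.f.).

Δv_total ≈ 7168 m/s

r₁ = 27660 km = 2.766×10⁷ m.
r₂ = 99520 km = 9.952×10⁷ m.
Transfer ellipse a_t = (r₁ + r₂)/2 = 6.359×10⁷ m.
At r₁: circular v_c1 = √(μ/r₁) = 16650 m/s; transfer-periapsis v_p = √[μ(2/r₁ − 1/a_t)] = 20830 m/s.
Δv₁ = v_p − v_c1 = 4180 m/s.
At r₂: circular v_c2 = √(μ/r₂) = 8778 m/s; transfer-apoapsis v_a = √[μ(2/r₂ − 1/a_t)] = 5790 m/s.
Δv₂ = v_c2 − v_a = 2989 m/s.
Total Δv = Δv₁ + Δv₂ = 7168 m/s.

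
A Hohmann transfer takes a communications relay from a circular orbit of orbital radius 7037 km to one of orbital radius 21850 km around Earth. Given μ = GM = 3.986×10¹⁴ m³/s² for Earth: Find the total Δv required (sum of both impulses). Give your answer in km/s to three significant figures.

r₁ = 7037 km = 7.037×10⁶ m.
r₂ = 21850 km = 2.185×10⁷ m.
Transfer ellipse a_t = (r₁ + r₂)/2 = 1.444×10⁷ m.
At r₁: circular v_c1 = √(μ/r₁) = 7526 m/s; transfer-perigee v_p = √[μ(2/r₁ − 1/a_t)] = 9257 m/s.
Δv₁ = v_p − v_c1 = 1731 m/s.
At r₂: circular v_c2 = √(μ/r₂) = 4271 m/s; transfer-apogee v_a = √[μ(2/r₂ − 1/a_t)] = 2981 m/s.
Δv₂ = v_c2 − v_a = 1290 m/s.
Total Δv = Δv₁ + Δv₂ = 3021 m/s = 3.021 km/s.

Δv_total ≈ 3.02 km/s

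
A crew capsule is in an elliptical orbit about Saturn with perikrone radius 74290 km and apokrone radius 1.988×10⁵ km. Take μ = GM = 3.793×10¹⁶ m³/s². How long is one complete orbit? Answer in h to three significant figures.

T ≈ 14.3 h

Semi-major axis a = (r_p + r_a)/2 = (74290 + 1.9880×10⁵)/2 = 1.3654×10⁵ km = 1.365×10⁸ m.
By Kepler's third law T = 2π√(a³/μ) = 2π × 8.193×10³ = 5.148×10⁴ s.
= 14.30 h.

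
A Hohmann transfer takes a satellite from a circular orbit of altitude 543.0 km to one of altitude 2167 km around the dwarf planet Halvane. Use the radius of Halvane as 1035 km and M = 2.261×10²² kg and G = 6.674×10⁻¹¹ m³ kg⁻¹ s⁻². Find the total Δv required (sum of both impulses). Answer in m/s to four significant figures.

μ = GM = 6.674×10⁻¹¹ × 2.261×10²² = 1.509×10¹² m³/s².
r₁ = 1035 + 543.0 = 1578.0 km = 1.5780×10⁶ m.
r₂ = 1035 + 2167 = 3202.0 km = 3.2020×10⁶ m.
Transfer ellipse a_t = (r₁ + r₂)/2 = 2.390×10⁶ m.
At r₁: circular v_c1 = √(μ/r₁) = 977.9 m/s; transfer-periapsis v_p = √[μ(2/r₁ − 1/a_t)] = 1132 m/s.
Δv₁ = v_p − v_c1 = 154.0 m/s.
At r₂: circular v_c2 = √(μ/r₂) = 686.5 m/s; transfer-apoapsis v_a = √[μ(2/r₂ − 1/a_t)] = 557.8 m/s.
Δv₂ = v_c2 − v_a = 128.7 m/s.
Total Δv = Δv₁ + Δv₂ = 282.7 m/s.

Δv_total ≈ 282.7 m/s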